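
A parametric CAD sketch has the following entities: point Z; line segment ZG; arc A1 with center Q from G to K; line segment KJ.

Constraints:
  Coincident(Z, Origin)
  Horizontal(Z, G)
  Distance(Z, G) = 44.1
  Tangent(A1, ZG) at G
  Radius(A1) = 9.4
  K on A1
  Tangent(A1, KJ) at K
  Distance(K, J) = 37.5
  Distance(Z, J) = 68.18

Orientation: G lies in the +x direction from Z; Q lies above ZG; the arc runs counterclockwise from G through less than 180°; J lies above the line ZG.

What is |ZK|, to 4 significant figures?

54.46

Checks: |QK| = 9.400 ✓; ∠(QK, KJ) = 90.00° ✓; |KJ| = 37.50 ✓; |ZJ| = 68.18 ✓.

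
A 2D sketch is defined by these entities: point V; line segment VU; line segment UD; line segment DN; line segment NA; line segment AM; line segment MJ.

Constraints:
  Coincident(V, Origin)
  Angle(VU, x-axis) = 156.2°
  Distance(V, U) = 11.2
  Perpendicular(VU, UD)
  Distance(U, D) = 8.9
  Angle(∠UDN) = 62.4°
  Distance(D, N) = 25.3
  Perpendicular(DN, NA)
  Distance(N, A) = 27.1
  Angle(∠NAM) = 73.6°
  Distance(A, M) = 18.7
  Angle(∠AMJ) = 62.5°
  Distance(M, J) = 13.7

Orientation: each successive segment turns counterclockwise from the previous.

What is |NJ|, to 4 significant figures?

14.63

V is at the origin; VU runs at 156.2° with length 11.2, so U = (-10.25, 4.520). The perpendicularity gives UD at right angles to VU, so UD runs at -113.8°; with |UD| = 8.9, D = (-13.84, -3.623). ∠UDN = 62.4° gives DN at 3.800° from the x-axis; with |DN| = 25.3, N = (11.41, -1.947). DN ⟂ NA, so NA runs at 93.80°; with |NA| = 27.1, A = (9.609, 25.09). ∠NAM = 73.6° gives AM at -159.8° from the x-axis; with |AM| = 18.7, M = (-7.941, 18.64). ∠AMJ = 62.5° gives MJ at -42.30° from the x-axis; with |MJ| = 13.7, J = (2.192, 9.416). Then |NJ| = |J − N| = 14.63.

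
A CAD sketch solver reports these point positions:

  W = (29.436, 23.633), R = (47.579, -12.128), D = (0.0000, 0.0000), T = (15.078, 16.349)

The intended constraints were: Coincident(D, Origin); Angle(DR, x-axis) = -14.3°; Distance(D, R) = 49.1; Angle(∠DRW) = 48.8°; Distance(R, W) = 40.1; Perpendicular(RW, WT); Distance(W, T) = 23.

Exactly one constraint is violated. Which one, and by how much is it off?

Distance(W, T) = 23 — off by 6.90.

D = (0.00, 0.00) ✓; DR at -14.30° ✓; |DR| = 49.10 ✓; ∠DRW = 48.80° ✓; |RW| = 40.10 ✓; ∠(RW, WT) = 90.00° ✓; |WT| = 16.10 ✗.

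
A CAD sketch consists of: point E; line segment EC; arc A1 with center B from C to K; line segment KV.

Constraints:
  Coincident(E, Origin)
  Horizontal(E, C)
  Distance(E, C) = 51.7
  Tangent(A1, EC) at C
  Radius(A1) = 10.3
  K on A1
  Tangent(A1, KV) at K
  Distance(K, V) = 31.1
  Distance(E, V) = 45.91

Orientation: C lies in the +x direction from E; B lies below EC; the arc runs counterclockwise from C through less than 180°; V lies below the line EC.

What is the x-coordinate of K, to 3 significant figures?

42.2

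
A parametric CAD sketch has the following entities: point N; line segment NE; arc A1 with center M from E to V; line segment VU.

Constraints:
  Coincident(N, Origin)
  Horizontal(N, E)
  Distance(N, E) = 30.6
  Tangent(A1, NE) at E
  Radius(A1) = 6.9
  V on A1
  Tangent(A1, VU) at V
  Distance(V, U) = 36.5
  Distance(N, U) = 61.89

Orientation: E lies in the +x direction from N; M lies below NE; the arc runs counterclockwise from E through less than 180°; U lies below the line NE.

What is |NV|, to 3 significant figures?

27.4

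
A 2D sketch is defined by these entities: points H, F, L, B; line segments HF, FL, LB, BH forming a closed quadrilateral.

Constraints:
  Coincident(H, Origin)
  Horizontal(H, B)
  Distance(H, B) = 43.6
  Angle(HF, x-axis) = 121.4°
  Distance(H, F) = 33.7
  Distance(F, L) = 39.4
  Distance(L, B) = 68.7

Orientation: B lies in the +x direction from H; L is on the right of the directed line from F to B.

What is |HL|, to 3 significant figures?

26.4

H is at the origin; H and B share the same y with |HB| = 43.6 and B in +x, so B = (43.6, 0). HF runs at 121.4° with |HF| = 33.7, so F = (-17.6, 28.8). L is determined by |FL| = 39.4 and |LB| = 68.7 together: it lies at the intersection of circle(F, 39.4) and circle(B, 68.7). With |FB| = 67.6, the foot of the radical line on FB is 10.4 from F and the perpendicular offset is √(39.4² − 10.4²) = 38.0. Taking the right-of-FB solution: L = (-24.4, -10.0).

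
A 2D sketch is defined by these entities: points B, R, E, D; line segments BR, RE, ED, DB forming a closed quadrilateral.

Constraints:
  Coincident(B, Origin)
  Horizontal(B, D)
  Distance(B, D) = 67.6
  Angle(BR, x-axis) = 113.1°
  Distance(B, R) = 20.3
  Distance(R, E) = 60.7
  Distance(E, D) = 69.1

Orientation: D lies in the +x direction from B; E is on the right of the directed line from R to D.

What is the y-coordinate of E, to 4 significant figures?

-39.11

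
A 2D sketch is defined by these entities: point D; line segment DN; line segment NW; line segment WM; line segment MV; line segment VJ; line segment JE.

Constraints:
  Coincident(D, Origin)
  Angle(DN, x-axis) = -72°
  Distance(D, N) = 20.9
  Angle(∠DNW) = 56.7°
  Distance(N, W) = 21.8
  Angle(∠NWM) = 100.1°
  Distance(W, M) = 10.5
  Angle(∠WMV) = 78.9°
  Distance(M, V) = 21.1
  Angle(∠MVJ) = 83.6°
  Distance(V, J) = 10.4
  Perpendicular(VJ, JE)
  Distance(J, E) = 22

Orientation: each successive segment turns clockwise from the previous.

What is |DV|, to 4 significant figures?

11.66

D is at the origin; DN runs at -72.0° with length 20.9, so N = (6.458, -19.88). ∠DNW = 56.7° gives NW at 164.7° from the x-axis; with |NW| = 21.8, W = (-14.57, -14.12). ∠NWM = 100.1° gives WM at 84.80° from the x-axis; with |WM| = 10.5, M = (-13.62, -3.668). ∠WMV = 78.9° gives MV at -16.30° from the x-axis; with |MV| = 21.1, V = (6.635, -9.590). Then |DV| = |V − D| = 11.66.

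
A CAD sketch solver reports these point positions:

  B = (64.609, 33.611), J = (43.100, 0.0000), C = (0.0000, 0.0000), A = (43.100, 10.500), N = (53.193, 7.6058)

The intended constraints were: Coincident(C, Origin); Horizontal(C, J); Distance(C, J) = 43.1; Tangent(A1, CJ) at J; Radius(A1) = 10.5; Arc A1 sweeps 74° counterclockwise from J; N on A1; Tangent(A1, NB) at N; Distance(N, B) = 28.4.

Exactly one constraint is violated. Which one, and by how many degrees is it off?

Tangent(A1, NB) at N — off by 7.70°.

C = (0.00, 0.00) ✓; C.y = 0.00, J.y = 0.00 ✓; |CJ| = 43.10 ✓; ∠(AJ, JC) = 90.00° ✓; |AJ| = 10.50 ✓; bearing(A→N) − bearing(A→J) = 74.00° ✓; |AN| = 10.50 ✓; ∠(AN, NB) = 97.70° ✗; |NB| = 28.40 ✓.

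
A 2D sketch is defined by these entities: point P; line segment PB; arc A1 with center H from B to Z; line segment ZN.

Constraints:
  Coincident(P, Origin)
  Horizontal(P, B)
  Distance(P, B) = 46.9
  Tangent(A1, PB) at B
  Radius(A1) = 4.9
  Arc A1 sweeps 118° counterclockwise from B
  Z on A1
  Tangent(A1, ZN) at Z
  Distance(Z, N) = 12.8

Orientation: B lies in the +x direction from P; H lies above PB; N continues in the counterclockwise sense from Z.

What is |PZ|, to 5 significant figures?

51.730

P is at the origin; P and B share the same y with |PB| = 46.9 and B on the +x side, so B = (46.900, 0.0000). Tangency of A1 to PB means the radius HB is perpendicular to PB, so H = B + (0, 4.9) = (46.900, 4.9000). On A1, B sits at bearing -90° from H; a 118° counterclockwise sweep puts Z at bearing 28°, so Z = H + 4.9·(cos 28°, sin 28°) = (51.226, 7.2004). Then |PZ| = |Z − P| = 51.730.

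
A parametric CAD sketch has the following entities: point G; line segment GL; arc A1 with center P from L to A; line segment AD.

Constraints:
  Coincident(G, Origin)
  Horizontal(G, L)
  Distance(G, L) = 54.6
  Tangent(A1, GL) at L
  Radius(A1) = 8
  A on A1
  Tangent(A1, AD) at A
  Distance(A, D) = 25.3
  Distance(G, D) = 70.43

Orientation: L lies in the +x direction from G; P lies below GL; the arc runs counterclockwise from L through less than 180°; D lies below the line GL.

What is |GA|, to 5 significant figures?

49.525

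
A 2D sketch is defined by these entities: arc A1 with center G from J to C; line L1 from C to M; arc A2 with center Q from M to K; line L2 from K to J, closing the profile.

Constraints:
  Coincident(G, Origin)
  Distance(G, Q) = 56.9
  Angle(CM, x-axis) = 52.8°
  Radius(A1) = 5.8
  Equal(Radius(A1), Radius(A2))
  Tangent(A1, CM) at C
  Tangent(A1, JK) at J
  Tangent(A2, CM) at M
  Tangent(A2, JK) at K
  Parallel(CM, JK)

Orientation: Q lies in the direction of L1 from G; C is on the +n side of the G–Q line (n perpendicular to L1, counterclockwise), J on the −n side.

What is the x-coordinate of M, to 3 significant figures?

29.8

The slot axis is L1's direction at 52.8°, so u = (cos 52.8°, sin 52.8°) = (0.605, 0.797) and n = (−sin 52.8°, cos 52.8°) = (-0.797, 0.605). G is at the origin and Q lies 56.9 along u from G, so Q = 56.9·u = (34.4, 45.3). Tangency of A1 to both parallel lines with radius 5.8 puts C and J at G ± 5.8·n: C = (-4.62, 3.51), J = (4.62, -3.51). Equal radii place M and K the same way about Q: M = Q + 5.8·n = (29.8, 48.8), K = Q − 5.8·n = (39.0, 41.8). So M.x = 29.8.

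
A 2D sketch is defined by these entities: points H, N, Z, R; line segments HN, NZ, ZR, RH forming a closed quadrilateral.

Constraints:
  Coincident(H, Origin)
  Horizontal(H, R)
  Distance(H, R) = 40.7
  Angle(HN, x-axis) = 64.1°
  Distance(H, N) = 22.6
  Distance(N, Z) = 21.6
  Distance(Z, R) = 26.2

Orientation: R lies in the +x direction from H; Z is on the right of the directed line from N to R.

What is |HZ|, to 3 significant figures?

14.5

Checks: |NZ| = 21.60 ✓; |ZR| = 26.20 ✓.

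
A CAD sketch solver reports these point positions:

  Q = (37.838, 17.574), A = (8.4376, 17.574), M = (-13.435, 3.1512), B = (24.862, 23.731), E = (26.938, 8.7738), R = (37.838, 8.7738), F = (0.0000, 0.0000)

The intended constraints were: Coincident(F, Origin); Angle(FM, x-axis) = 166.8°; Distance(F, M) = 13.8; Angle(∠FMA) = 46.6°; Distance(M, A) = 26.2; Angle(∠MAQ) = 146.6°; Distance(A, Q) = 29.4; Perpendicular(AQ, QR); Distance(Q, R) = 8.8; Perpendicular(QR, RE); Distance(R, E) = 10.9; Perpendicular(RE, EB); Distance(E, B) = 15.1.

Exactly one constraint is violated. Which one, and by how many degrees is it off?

Perpendicular(RE, EB) — off by 7.90°.

F = (0.00, 0.00) ✓; FM at 166.8° ✓; |FM| = 13.80 ✓; ∠FMA = 46.60° ✓; |MA| = 26.20 ✓; ∠MAQ = 146.6° ✓; |AQ| = 29.40 ✓; ∠(AQ, QR) = 90.00° ✓; |QR| = 8.800 ✓; ∠(QR, RE) = 90.00° ✓; |RE| = 10.90 ✓; ∠(RE, EB) = 82.10° ✗; |EB| = 15.10 ✓.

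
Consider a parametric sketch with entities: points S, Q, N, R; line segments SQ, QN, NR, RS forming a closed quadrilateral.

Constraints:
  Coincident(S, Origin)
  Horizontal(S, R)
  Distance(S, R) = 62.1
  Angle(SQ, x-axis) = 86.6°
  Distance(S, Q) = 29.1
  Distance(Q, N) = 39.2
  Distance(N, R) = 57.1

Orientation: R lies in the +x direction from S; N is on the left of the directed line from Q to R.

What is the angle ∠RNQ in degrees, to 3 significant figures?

86.1°

Checks: |QN| = 39.20 ✓; |NR| = 57.10 ✓.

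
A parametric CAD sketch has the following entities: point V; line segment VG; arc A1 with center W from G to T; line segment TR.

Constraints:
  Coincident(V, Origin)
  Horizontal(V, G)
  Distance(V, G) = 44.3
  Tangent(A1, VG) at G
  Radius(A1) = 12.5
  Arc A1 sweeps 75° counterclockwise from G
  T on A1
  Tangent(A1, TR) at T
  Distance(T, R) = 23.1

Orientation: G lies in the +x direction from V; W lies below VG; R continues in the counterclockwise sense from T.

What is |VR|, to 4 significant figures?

41.06

On A1, G sits at bearing 90° from W; a 75° counterclockwise sweep puts T at bearing 165°, so T = W + 12.5·(cos 165°, sin 165°) = (32.23, -9.265). Since A1 is tangent to TR there, WT ⟂ TR, so TR runs along (−sin 165°, cos 165°); with |TR| = 23.1, R = (26.25, -31.58). Then |VR| = |R − V| = 41.06.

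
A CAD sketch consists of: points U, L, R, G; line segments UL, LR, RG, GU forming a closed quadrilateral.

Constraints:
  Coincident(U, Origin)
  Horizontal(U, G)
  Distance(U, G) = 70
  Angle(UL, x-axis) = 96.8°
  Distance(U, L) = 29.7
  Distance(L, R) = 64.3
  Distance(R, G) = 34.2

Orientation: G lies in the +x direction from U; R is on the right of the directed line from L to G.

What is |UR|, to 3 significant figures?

44.1

Checks: |LR| = 64.30 ✓; |RG| = 34.20 ✓.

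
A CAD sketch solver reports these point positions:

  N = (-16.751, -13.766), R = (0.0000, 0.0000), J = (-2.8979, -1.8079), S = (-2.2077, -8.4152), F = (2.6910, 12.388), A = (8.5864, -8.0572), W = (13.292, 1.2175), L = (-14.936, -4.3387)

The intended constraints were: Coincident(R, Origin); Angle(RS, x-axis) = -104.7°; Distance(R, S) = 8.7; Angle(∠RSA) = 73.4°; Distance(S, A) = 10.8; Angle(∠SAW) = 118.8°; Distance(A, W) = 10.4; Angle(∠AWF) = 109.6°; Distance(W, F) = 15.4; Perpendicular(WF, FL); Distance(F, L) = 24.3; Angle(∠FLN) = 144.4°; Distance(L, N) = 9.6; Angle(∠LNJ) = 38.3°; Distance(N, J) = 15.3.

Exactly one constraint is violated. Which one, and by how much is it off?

Distance(N, J) = 15.3 — off by 3.00.

R = (0.00, 0.00) ✓; RS at -104.7° ✓; |RS| = 8.700 ✓; ∠RSA = 73.40° ✓; |SA| = 10.80 ✓; ∠SAW = 118.8° ✓; |AW| = 10.40 ✓; ∠AWF = 109.6° ✓; |WF| = 15.40 ✓; ∠(WF, FL) = 90.00° ✓; |FL| = 24.30 ✓; ∠FLN = 144.4° ✓; |LN| = 9.600 ✓; ∠LNJ = 38.30° ✓; |NJ| = 18.30 ✗.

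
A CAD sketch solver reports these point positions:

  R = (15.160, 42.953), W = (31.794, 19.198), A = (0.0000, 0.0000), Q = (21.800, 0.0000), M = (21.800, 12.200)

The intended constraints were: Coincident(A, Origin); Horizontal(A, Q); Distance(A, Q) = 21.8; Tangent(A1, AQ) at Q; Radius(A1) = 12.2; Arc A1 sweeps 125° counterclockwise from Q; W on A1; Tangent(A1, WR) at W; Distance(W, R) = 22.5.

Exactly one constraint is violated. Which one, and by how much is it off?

Distance(W, R) = 22.5 — off by 6.50.

A = (0.00, 0.00) ✓; A.y = 0.00, Q.y = 0.00 ✓; |AQ| = 21.80 ✓; ∠(MQ, QA) = 90.00° ✓; |MQ| = 12.20 ✓; bearing(M→W) − bearing(M→Q) = 125.0° ✓; |MW| = 12.20 ✓; ∠(MW, WR) = 90.00° ✓; |WR| = 29.00 ✗.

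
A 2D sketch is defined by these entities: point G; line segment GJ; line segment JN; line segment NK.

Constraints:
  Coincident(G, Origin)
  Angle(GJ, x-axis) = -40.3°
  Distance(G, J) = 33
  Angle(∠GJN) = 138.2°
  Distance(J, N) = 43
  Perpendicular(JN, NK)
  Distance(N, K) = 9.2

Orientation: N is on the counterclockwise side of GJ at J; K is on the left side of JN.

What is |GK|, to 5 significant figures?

68.801

G is at the origin; GJ runs at -40.3° with length 33.0, so J = 33.0·(cos -40.3°, sin -40.3°) = (25.168, -21.344). ∠GJN = 138.2°, so JN runs at -40.3° + (180° − 138.2°) = 1.5000° from the x-axis; with |JN| = 43.0, N = J + 43.0·(cos 1.5000°, sin 1.5000°) = (68.153, -20.218). The perpendicularity gives NK at right angles to JN; with |NK| = 9.2 on the left of JN, K = N + 9.2·(-0.026177, 0.99966) = (67.912, -11.022). Then |GK| = |K − G| = 68.801.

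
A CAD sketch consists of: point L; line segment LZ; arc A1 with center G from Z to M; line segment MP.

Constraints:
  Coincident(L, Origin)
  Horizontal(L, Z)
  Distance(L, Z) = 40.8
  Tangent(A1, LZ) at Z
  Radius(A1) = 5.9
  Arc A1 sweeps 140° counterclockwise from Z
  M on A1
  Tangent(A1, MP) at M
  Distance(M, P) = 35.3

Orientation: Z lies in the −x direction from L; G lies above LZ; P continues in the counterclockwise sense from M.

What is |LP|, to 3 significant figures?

72.1

L is at the origin; LZ is horizontal with |LZ| = 40.8 and Z on the −x side, so Z = (-40.8, 0.00). The tangent condition forces GZ to be normal to LZ, so G = Z + (0, 5.9) = (-40.8, 5.90). On A1, Z sits at bearing -90° from G; a 140° counterclockwise sweep puts M at bearing 50°, so M = G + 5.9·(cos 50°, sin 50°) = (-37.0, 10.4). A1 meets MP tangentially, so GM is at right angles to MP, so MP runs along (−sin 50°, cos 50°); with |MP| = 35.3, P = (-64.0, 33.1). Then |LP| = |P − L| = 72.1.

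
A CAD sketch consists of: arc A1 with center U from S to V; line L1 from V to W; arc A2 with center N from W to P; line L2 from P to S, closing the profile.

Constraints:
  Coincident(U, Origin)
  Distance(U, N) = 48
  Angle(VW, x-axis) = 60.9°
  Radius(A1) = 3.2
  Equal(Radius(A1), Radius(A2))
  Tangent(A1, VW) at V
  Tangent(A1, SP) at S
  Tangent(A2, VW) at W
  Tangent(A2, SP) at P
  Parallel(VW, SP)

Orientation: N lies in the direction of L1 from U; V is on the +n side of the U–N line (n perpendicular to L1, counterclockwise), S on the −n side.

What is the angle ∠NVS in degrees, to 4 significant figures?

86.19°

The slot axis is L1's direction at 60.9°, so u = (cos 60.9°, sin 60.9°) = (0.4863, 0.8738) and n = (−sin 60.9°, cos 60.9°) = (-0.8738, 0.4863). U is at the origin and N lies 48.0 along u from U, so N = 48.0·u = (23.34, 41.94). Tangency of A1 to both parallel lines with radius 3.2 puts V and S at U ± 3.2·n: V = (-2.796, 1.556), S = (2.796, -1.556). Then cos ∠NVS = VN·VS / (|VN||VS|), giving 86.19°.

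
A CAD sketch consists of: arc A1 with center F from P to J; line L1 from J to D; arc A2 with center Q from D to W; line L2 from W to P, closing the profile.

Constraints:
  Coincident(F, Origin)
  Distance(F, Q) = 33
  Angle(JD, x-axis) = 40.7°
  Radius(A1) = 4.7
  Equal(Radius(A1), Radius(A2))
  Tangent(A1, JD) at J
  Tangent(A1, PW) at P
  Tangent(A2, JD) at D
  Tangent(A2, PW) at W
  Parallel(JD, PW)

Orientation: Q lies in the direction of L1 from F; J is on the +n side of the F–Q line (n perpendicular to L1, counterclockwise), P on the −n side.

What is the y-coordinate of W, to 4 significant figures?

17.96

The slot axis is L1's direction at 40.7°, so u = (cos 40.7°, sin 40.7°) = (0.7581, 0.6521) and n = (−sin 40.7°, cos 40.7°) = (-0.6521, 0.7581). F is at the origin and Q lies 33.0 along u from F, so Q = 33.0·u = (25.02, 21.52). Tangency of A1 to both parallel lines with radius 4.7 puts J and P at F ± 4.7·n: J = (-3.065, 3.563), P = (3.065, -3.563). Equal radii place D and W the same way about Q: D = Q + 4.7·n = (21.95, 25.08), W = Q − 4.7·n = (28.08, 17.96). So W.y = 17.96.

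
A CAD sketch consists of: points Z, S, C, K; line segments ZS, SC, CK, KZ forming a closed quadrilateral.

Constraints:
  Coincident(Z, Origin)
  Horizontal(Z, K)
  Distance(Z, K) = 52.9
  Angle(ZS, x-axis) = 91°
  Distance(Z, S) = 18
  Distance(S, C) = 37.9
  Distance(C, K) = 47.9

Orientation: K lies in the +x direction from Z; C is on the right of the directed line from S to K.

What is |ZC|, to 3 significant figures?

20.8

Z is at the origin; Z and K share the same y with |ZK| = 52.9 and K in +x, so K = (52.9, 0). ZS runs at 91.0° with |ZS| = 18.0, so S = (-0.314, 18.0). C is determined by |SC| = 37.9 and |CK| = 47.9 together: it lies at the intersection of circle(S, 37.9) and circle(K, 47.9). With |SK| = 56.2, the foot of the radical line on SK is 20.5 from S and the perpendicular offset is √(37.9² − 20.5²) = 31.9. Taking the right-of-SK solution: C = (8.84, -18.8).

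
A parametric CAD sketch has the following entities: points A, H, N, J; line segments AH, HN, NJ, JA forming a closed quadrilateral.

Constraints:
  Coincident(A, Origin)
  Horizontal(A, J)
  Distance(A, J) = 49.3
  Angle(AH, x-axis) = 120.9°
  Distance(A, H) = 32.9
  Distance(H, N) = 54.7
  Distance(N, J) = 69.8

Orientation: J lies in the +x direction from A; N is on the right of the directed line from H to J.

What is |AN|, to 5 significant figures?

30.551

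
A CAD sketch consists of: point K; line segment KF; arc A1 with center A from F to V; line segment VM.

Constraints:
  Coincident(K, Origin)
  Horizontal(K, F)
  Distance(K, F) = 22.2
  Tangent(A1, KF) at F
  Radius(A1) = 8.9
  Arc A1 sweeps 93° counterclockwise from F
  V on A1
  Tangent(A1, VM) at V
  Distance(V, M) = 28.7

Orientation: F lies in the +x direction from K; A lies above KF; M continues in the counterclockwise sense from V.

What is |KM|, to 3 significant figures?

48.2

K is at the origin; KF is horizontal with |KF| = 22.2 and F on the +x side, so F = (22.2, 0.00). Since A1 is tangent to KF there, AF ⟂ KF, so A = F + (0, 8.9) = (22.2, 8.90). On A1, F sits at bearing -90° from A; a 93° counterclockwise sweep puts V at bearing 3°, so V = A + 8.9·(cos 3°, sin 3°) = (31.1, 9.37). The tangent condition forces AV to be normal to VM, so VM runs along (−sin 3°, cos 3°); with |VM| = 28.7, M = (29.6, 38.0). Then |KM| = |M − K| = 48.2.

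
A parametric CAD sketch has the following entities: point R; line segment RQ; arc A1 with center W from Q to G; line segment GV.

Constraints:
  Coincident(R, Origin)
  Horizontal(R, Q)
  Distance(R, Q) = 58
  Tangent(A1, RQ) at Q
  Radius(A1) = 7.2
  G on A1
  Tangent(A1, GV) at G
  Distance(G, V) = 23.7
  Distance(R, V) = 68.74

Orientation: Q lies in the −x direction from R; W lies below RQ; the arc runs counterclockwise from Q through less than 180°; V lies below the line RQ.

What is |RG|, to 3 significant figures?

65.6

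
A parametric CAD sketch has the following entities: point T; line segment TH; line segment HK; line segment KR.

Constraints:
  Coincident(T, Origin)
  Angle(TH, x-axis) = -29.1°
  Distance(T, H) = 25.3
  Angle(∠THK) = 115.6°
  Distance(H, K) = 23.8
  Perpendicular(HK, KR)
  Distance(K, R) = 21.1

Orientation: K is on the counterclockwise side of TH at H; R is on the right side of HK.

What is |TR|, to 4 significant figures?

55.99

T is at the origin; TH runs at -29.1° with length 25.3, so H = 25.3·(cos -29.1°, sin -29.1°) = (22.11, -12.30). ∠THK = 115.6°, so HK runs at -29.1° + (180° − 115.6°) = 35.30° from the x-axis; with |HK| = 23.8, K = H + 23.8·(cos 35.30°, sin 35.30°) = (41.53, 1.449). HK ⟂ KR; with |KR| = 21.1 on the right of HK, R = K + 21.1·(0.5779, -0.8161) = (53.72, -15.77). Then |TR| = |R − T| = 55.99.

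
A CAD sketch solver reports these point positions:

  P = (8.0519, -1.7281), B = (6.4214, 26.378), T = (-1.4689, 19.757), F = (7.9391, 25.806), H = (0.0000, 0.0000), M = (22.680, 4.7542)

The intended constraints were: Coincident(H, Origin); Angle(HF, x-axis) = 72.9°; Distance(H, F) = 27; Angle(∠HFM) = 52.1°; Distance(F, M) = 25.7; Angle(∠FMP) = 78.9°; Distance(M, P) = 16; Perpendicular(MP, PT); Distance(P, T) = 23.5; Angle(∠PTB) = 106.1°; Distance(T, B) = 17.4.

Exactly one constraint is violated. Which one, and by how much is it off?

Distance(T, B) = 17.4 — off by 7.10.

H = (0.00, 0.00) ✓; HF at 72.90° ✓; |HF| = 27.00 ✓; ∠HFM = 52.10° ✓; |FM| = 25.70 ✓; ∠FMP = 78.90° ✓; |MP| = 16.00 ✓; ∠(MP, PT) = 90.00° ✓; |PT| = 23.50 ✓; ∠PTB = 106.1° ✓; |TB| = 10.30 ✗.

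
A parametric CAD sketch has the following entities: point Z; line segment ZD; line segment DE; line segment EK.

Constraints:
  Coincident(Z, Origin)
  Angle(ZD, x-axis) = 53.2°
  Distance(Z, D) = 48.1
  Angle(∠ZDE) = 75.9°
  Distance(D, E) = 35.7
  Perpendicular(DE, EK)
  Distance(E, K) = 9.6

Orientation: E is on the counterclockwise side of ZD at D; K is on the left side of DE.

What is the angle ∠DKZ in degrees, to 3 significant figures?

72.1°

Z is at the origin; ZD runs at 53.2° with length 48.1, so D = 48.1·(cos 53.2°, sin 53.2°) = (28.8, 38.5). ∠ZDE = 75.9°, so DE runs at 53.2° + (180° − 75.9°) = 157° from the x-axis; with |DE| = 35.7, E = D + 35.7·(cos 157°, sin 157°) = (-4.12, 52.3). DE ⟂ EK; with |EK| = 9.6 on the left of DE, K = E + 9.6·(-0.386, -0.923) = (-7.83, 43.4). Then cos ∠DKZ = KD·KZ / (|KD||KZ|), giving 72.1°.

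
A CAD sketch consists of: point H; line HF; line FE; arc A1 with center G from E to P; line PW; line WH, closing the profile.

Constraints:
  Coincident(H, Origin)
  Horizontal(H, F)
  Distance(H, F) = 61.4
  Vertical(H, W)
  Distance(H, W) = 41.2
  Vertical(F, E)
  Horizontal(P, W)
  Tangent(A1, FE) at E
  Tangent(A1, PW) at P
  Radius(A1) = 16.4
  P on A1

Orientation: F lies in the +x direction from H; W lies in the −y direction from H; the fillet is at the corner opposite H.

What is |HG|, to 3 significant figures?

51.4

H is at the origin; H and F share the same y with |HF| = 61.4 and F on the +x side, so F = (61.4, 0.00). H and W share the same x with |HW| = 41.2 and W on the −y side, so W = (0.00, -41.2). The virtual corner opposite H is at (61.4, -41.2). Tangency of A1 to FE means the radius GE is perpendicular to FE and A1 meets PW tangentially, so GP is at right angles to PW, with radius 16.4, so the center G sits 16.4 in from both sides at G = (45.0, -24.8). Then |HG| = |G − H| = 51.4.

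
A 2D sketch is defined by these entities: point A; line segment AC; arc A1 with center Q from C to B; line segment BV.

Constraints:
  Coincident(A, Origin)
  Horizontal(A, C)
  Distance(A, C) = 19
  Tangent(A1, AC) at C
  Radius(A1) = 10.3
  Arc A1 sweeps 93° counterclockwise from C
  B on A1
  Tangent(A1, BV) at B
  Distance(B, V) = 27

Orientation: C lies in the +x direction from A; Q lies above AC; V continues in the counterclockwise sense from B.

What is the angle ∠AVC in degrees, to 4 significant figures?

23.19°

On A1, C sits at bearing -90° from Q; a 93° counterclockwise sweep puts B at bearing 3°, so B = Q + 10.3·(cos 3°, sin 3°) = (29.29, 10.84). Since A1 is tangent to BV there, QB ⟂ BV, so BV runs along (−sin 3°, cos 3°); with |BV| = 27.0, V = (27.87, 37.80). Then cos ∠AVC = VA·VC / (|VA||VC|), giving 23.19°.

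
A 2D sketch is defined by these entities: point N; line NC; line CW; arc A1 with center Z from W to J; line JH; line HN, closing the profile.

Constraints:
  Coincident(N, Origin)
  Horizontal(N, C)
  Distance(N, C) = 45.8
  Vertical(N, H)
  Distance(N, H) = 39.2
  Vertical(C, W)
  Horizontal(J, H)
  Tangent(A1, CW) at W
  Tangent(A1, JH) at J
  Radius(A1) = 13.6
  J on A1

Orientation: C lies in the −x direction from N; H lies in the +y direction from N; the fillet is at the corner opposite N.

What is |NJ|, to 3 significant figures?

50.7

N is at the origin; N and C share the same y with |NC| = 45.8 and C on the −x side, so C = (-45.8, 0.00). NH is vertical with |NH| = 39.2 and H on the +y side, so H = (0.00, 39.2). The virtual corner opposite N is at (-45.8, 39.2). Since A1 is tangent to CW there, ZW ⟂ CW and since A1 is tangent to JH there, ZJ ⟂ JH, with radius 13.6, so the center Z sits 13.6 in from both sides at Z = (-32.2, 25.6). That places the tangent points at W = (-45.8, 25.6) on CW and J = (-32.2, 39.2) on JH. Then |NJ| = |J − N| = 50.7.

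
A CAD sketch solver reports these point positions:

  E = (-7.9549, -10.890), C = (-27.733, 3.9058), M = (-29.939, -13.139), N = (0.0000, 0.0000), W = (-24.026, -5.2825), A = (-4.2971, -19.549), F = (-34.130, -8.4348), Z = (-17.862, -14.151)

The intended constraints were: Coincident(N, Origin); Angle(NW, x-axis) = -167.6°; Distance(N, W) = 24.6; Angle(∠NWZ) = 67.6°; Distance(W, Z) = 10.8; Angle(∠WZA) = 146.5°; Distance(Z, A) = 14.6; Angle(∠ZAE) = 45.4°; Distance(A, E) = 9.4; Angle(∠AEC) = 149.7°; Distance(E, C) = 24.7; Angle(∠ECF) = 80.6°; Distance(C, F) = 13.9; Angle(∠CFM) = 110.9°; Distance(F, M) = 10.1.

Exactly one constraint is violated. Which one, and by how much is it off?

Distance(F, M) = 10.1 — off by 3.80.

N = (0.00, 0.00) ✓; NW at -167.6° ✓; |NW| = 24.60 ✓; ∠NWZ = 67.60° ✓; |WZ| = 10.80 ✓; ∠WZA = 146.5° ✓; |ZA| = 14.60 ✓; ∠ZAE = 45.40° ✓; |AE| = 9.400 ✓; ∠AEC = 149.7° ✓; |EC| = 24.70 ✓; ∠ECF = 80.60° ✓; |CF| = 13.90 ✓; ∠CFM = 110.9° ✓; |FM| = 6.300 ✗.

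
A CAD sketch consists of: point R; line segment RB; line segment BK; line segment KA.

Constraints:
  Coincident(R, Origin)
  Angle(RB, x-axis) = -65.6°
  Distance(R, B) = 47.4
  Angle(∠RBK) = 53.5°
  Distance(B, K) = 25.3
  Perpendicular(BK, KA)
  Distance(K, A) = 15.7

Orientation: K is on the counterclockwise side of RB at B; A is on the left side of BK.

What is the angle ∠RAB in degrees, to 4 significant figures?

129.2°

R is at the origin; RB runs at -65.6° with length 47.4, so B = 47.4·(cos -65.6°, sin -65.6°) = (19.58, -43.17). ∠RBK = 53.5°, so BK runs at -65.6° + (180° − 53.5°) = 60.90° from the x-axis; with |BK| = 25.3, K = B + 25.3·(cos 60.90°, sin 60.90°) = (31.89, -21.06). BK is perpendicular to KA; with |KA| = 15.7 on the left of BK, A = K + 15.7·(-0.8738, 0.4863) = (18.17, -13.42). Then cos ∠RAB = AR·AB / (|AR||AB|), giving 129.2°.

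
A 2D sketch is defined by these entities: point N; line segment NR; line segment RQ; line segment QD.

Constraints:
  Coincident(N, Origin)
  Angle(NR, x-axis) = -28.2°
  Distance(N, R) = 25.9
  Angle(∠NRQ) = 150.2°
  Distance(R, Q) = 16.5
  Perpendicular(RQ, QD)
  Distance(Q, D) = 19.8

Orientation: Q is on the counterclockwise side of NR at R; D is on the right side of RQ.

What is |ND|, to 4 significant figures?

50.86

N is at the origin; NR runs at -28.2° with length 25.9, so R = 25.9·(cos -28.2°, sin -28.2°) = (22.83, -12.24). ∠NRQ = 150.2°, so RQ runs at -28.2° + (180° − 150.2°) = 1.600° from the x-axis; with |RQ| = 16.5, Q = R + 16.5·(cos 1.600°, sin 1.600°) = (39.32, -11.78). The perpendicularity gives QD at right angles to RQ; with |QD| = 19.8 on the right of RQ, D = Q + 19.8·(0.02792, -0.9996) = (39.87, -31.57). Then |ND| = |D − N| = 50.86.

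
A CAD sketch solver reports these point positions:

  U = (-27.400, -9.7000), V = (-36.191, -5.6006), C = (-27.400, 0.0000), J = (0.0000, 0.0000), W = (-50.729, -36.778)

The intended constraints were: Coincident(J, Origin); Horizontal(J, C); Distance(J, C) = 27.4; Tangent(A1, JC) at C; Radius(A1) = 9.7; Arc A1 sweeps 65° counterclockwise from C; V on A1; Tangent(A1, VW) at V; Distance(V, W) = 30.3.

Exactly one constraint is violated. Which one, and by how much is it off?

Distance(V, W) = 30.3 — off by 4.10.

J = (0.00, 0.00) ✓; J.y = 0.00, C.y = 0.00 ✓; |JC| = 27.40 ✓; ∠(UC, CJ) = 90.00° ✓; |UC| = 9.700 ✓; bearing(U→V) − bearing(U→C) = 65.00° ✓; |UV| = 9.700 ✓; ∠(UV, VW) = 90.00° ✓; |VW| = 34.40 ✗.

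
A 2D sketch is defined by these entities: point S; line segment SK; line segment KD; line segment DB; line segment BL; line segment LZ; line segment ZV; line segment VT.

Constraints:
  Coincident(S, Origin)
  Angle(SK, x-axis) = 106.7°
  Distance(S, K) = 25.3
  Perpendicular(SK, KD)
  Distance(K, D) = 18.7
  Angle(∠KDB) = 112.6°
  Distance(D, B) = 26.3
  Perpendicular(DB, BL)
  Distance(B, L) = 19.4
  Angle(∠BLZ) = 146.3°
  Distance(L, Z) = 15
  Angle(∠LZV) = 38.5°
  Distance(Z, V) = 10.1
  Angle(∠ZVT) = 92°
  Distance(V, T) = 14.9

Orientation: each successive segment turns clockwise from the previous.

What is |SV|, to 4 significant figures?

5.261

S is at the origin; SK runs at 106.7° with length 25.3, so K = (-7.270, 24.23). SK is perpendicular to KD, so KD runs at 16.70°; with |KD| = 18.7, D = (10.64, 29.61). ∠KDB = 112.6° gives DB at -50.70° from the x-axis; with |DB| = 26.3, B = (27.30, 9.255). The perpendicularity gives BL at right angles to DB, so BL runs at -140.7°; with |BL| = 19.4, L = (12.29, -3.033). ∠BLZ = 146.3° gives LZ at -174.4° from the x-axis; with |LZ| = 15.0, Z = (-2.642, -4.497). ∠LZV = 38.5° gives ZV at 44.10° from the x-axis; with |ZV| = 10.1, V = (4.611, 2.532). Then |SV| = |V − S| = 5.261.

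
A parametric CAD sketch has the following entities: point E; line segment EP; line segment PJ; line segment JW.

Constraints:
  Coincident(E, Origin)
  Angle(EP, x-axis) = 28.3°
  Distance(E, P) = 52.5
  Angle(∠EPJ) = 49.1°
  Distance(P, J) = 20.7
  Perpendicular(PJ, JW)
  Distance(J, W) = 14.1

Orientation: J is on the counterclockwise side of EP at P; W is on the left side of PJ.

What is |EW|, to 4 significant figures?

29.01

E is at the origin; EP runs at 28.3° with length 52.5, so P = 52.5·(cos 28.3°, sin 28.3°) = (46.23, 24.89). ∠EPJ = 49.1°, so PJ runs at 28.3° + (180° − 49.1°) = 159.2° from the x-axis; with |PJ| = 20.7, J = P + 20.7·(cos 159.2°, sin 159.2°) = (26.87, 32.24). The perpendicularity gives JW at right angles to PJ; with |JW| = 14.1 on the left of PJ, W = J + 14.1·(-0.3551, -0.9348) = (21.87, 19.06). Then |EW| = |W − E| = 29.01.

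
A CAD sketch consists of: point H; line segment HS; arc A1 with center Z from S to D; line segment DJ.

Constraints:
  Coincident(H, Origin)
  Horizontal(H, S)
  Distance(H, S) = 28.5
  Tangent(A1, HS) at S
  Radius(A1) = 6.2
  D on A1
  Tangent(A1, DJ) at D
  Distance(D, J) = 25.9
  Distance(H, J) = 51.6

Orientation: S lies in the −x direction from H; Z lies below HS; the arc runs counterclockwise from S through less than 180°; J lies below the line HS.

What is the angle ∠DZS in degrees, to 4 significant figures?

70.52°

Checks: |HS| = 28.50 ✓; |ZD| = 6.200 ✓; ∠(ZD, DJ) = 90.00° ✓; |DJ| = 25.90 ✓; |HJ| = 51.60 ✓.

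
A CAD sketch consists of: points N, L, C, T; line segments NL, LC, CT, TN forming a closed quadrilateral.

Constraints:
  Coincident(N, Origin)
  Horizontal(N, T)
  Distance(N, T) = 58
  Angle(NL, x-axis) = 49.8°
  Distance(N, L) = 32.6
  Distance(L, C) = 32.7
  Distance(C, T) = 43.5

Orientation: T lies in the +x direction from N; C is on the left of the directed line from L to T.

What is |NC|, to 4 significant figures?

64.56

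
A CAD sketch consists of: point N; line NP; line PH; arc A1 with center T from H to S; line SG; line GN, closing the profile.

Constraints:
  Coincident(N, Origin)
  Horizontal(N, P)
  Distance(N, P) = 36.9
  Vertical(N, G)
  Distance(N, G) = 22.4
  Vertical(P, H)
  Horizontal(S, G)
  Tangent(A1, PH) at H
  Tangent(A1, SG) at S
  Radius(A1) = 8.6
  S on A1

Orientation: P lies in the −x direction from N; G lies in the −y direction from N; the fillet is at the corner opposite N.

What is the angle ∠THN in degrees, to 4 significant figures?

20.50°

N is at the origin; N and P share the same y with |NP| = 36.9 and P on the −x side, so P = (-36.90, 0.000). N and G share the same x with |NG| = 22.4 and G on the −y side, so G = (0.000, -22.40). The virtual corner opposite N is at (-36.90, -22.40). The tangent condition forces TH to be normal to PH and A1 meets SG tangentially, so TS is at right angles to SG, with radius 8.6, so the center T sits 8.6 in from both sides at T = (-28.30, -13.80). That places the tangent points at H = (-36.90, -13.80) on PH and S = (-28.30, -22.40) on SG. Then cos ∠THN = HT·HN / (|HT||HN|), giving 20.50°.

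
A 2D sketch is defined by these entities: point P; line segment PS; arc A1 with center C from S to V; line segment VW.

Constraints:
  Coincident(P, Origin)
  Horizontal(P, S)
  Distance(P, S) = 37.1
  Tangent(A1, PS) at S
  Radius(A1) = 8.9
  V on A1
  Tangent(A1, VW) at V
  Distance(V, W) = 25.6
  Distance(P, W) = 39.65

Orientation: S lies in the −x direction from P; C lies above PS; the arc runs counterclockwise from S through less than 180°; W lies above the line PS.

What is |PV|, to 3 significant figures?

29.3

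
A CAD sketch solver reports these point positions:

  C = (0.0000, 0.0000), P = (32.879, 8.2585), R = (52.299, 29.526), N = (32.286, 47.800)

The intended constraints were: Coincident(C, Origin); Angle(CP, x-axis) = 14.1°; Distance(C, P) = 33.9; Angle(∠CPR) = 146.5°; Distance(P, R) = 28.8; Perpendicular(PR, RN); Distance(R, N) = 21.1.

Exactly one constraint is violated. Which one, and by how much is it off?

Distance(R, N) = 21.1 — off by 6.00.

C = (0.00, 0.00) ✓; CP at 14.10° ✓; |CP| = 33.90 ✓; ∠CPR = 146.5° ✓; |PR| = 28.80 ✓; ∠(PR, RN) = 90.00° ✓; |RN| = 27.10 ✗.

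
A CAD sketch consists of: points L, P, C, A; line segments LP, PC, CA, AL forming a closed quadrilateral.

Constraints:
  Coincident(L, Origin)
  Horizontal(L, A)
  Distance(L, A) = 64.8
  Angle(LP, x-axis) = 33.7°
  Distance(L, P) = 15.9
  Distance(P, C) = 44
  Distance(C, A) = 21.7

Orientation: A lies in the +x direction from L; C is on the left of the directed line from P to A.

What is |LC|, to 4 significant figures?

59.24

Checks: L = (0.00, 0.00) ✓; |PC| = 44.00 ✓; |CA| = 21.70 ✓.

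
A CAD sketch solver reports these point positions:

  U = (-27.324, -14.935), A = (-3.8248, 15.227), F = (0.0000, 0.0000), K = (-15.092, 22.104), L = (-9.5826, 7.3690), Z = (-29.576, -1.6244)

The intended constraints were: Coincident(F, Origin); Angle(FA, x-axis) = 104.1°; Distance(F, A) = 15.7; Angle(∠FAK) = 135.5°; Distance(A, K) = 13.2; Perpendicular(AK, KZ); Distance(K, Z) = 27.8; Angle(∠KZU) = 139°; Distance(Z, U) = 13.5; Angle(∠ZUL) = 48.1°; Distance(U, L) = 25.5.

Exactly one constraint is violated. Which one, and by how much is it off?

Distance(U, L) = 25.5 — off by 3.00.

F = (0.00, 0.00) ✓; FA at 104.1° ✓; |FA| = 15.70 ✓; ∠FAK = 135.5° ✓; |AK| = 13.20 ✓; ∠(AK, KZ) = 90.00° ✓; |KZ| = 27.80 ✓; ∠KZU = 139.0° ✓; |ZU| = 13.50 ✓; ∠ZUL = 48.10° ✓; |UL| = 28.50 ✗.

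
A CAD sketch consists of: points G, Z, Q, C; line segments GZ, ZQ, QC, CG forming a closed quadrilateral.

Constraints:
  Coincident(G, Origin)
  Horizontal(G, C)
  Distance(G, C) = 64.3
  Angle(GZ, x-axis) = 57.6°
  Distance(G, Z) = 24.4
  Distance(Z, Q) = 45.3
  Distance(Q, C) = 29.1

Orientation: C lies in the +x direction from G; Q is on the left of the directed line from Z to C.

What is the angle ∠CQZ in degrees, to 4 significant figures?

93.25°

Checks: |ZQ| = 45.30 ✓; |QC| = 29.10 ✓.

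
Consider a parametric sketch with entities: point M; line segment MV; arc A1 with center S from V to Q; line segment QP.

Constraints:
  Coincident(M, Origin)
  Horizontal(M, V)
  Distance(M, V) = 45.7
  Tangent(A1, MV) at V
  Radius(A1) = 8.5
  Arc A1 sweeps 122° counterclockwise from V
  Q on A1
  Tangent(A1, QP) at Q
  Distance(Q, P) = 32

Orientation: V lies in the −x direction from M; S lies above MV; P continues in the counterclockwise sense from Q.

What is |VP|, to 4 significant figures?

41.31

On A1, V sits at bearing -90° from S; a 122° counterclockwise sweep puts Q at bearing 32°, so Q = S + 8.5·(cos 32°, sin 32°) = (-38.49, 13.00). The tangent condition forces SQ to be normal to QP, so QP runs along (−sin 32°, cos 32°); with |QP| = 32.0, P = (-55.45, 40.14). Then |VP| = |P − V| = 41.31.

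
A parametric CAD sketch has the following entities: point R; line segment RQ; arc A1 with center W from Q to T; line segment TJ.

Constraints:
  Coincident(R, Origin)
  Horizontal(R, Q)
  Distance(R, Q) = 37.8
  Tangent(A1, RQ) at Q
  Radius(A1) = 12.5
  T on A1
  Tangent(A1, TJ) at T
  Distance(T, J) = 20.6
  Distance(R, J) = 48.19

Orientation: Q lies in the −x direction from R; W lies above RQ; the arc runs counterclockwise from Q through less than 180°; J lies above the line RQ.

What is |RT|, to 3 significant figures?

30.6

R is at the origin; RQ is horizontal with |RQ| = 37.8 and Q on the −x side, so Q = (-37.8, 0.00). A1 meets RQ tangentially, so WQ is at right angles to RQ, so W = Q + (0, 12.5) = (-37.8, 12.5). Since WT ⟂ TJ (tangency), |WJ| = √(12.5² + 20.6²) = 24.1 regardless of where T sits on A1. So J lies on both circle(R, 48.19) and circle(W, 24.1); the above-RQ intersection is J = (-32.1, 35.9). T is the foot of the tangent from J: T = (-25.9, 16.3).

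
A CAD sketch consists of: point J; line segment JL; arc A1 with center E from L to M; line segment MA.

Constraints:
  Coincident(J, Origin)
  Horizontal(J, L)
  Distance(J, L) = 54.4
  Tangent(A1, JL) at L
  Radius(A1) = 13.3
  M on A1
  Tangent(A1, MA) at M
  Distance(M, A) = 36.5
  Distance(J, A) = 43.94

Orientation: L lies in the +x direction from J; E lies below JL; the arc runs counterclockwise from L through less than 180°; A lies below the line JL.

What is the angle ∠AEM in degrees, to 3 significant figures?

70.0°

J is at the origin; JL is horizontal with |JL| = 54.4 and L on the +x side, so L = (54.4, 0.00). The tangent condition forces EL to be normal to JL, so E = L + (0, -13.3) = (54.4, -13.3). Since EM ⟂ MA (tangency), |EA| = √(13.3² + 36.5²) = 38.8 regardless of where M sits on A1. So A lies on both circle(J, 43.94) and circle(E, 38.8); the below-JL intersection is A = (23.6, -37.0). M is the foot of the tangent from A: M = (43.2, -6.19).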